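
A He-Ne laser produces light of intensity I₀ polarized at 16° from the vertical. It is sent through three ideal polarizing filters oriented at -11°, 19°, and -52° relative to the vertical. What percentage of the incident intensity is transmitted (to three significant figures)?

≈ 6.31%

I₁ = I₀ cos²(-11° − 16°) = I₀ cos²(27°) = 0.7939 I₀.
I₂ = I₁ cos²(19° + 11°) = 0.7939 I₀ · cos²(30°) = 0.5954 I₀.
I₃ = I₂ cos²(-52° − 19°) = 0.5954 I₀ · cos²(71°) = 0.06311 I₀.
That is 6.311% of the incident intensity.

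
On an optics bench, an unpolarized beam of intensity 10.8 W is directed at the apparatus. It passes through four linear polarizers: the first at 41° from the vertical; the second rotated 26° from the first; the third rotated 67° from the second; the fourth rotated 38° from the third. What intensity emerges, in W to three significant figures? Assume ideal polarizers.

I ≈ 0.414 W

Unpolarized light through the first polarizer → I₁ = 10.8 W/2 = 5.4 W, polarized at 41°.
I₂ = I₁ · cos²(26°) = 5.4 · 0.8078 = 4.362 W.
I₃ = I₂ · cos²(67°) = 4.362 · 0.1527 = 0.666 W.
I₄ = I₃ · cos²(38°) = 0.666 · 0.621 = 0.4136 W.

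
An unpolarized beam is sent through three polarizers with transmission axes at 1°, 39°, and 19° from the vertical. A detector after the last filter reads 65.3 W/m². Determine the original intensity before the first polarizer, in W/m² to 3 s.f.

I₀ ≈ 238 W/m²

Unpolarized light through the first polarizer → I₁ = ½ I₀, now polarized at 1°.
I₂ = I₁ cos²(39° − 1°) = 0.5 I₀ · cos²(38°) = 0.3105 I₀.
I₃ = I₂ cos²(19° − 39°) = 0.3105 I₀ · cos²(20°) = 0.2742 I₀.
So 65.3 W/m² = 0.2742 I₀, giving I₀ = 65.3/0.2742 = 238.2 W/m².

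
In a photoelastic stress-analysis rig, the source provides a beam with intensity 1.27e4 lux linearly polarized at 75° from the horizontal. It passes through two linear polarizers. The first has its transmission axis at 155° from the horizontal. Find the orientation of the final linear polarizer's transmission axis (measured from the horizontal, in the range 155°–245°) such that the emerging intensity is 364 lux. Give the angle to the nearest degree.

θ ≈ 168°

I₁ = I₀ cos²(155° − 75°) = I₀ cos²(80°) = 0.03015 I₀.
Target fraction: 364 / 1.27e4 lux = 0.02866 of I₀.
Need I₂/I₀ = 0.02866, so cos²(θ − 155°) = 0.02866 / 0.03015 = 0.9505.
θ − 155° = arccos(√0.9505) = 12.9°, giving θ ≈ 155 + 12.9 = 167.9°.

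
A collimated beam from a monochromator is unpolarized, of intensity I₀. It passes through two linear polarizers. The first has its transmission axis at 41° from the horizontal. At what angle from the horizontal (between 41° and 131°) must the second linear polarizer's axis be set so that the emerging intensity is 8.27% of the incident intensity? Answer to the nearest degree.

Unpolarized light through the first polarizer → I₁ = ½ I₀, now polarized at 41°.
Need I₂/I₀ = 0.0827, so cos²(θ − 41°) = 0.0827 / 0.5 = 0.1654.
θ − 41° = arccos(√0.1654) = 66.0°, giving θ ≈ 41 + 66.0 = 107.0°.

θ ≈ 107°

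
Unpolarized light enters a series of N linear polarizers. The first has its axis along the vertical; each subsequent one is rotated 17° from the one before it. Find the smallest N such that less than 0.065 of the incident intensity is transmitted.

First polarizer halves the unpolarized light: factor 1/2.
Each further stage multiplies by cos²(17°) = 0.9145.
After N polarizers: T = 0.5·0.9145^(N−1). Require T < 0.065 ⇒ N−1 > ln(0.065/0.5)/ln(0.9145) = 22.83, so N−1 ≥ 23 and N = 24.
Check: N=24 gives T = 0.06403 < 0.065; N=23 gives T = 0.07002.

N = 24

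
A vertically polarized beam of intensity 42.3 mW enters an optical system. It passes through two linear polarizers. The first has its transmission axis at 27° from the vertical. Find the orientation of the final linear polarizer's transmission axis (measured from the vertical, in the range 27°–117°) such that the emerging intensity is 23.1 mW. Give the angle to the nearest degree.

θ ≈ 61°

I₁ = I₀ cos²(27° − 0°) = I₀ cos²(27°) = 0.7939 I₀.
Target fraction: 23.1 / 42.3 mW = 0.5461 of I₀.
Need I₂/I₀ = 0.5461, so cos²(θ − 27°) = 0.5461 / 0.7939 = 0.6879.
θ − 27° = arccos(√0.6879) = 34.0°, giving θ ≈ 27 + 34.0 = 61.0°.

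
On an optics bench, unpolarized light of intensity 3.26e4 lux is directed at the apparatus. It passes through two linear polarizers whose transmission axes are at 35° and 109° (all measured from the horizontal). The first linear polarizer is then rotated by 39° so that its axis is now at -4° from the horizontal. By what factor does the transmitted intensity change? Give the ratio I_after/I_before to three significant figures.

I_new/I_old ≈ 2.01

Before rotation:
Unpolarized light through the first polarizer → I₁ = ½ I₀, now polarized at 35°.
I₂ = I₁ cos²(109° − 35°) = 0.5 I₀ · cos²(74°) = 0.03799 I₀.
After rotation:
Unpolarized light through the first polarizer → I₁ = ½ I₀, now polarized at -4°.
Angle between axes 1 and 2: 67°. I₂ = 0.5 I₀ · cos²(67°) = 0.07634 I₀.
Ratio = 0.07634 / 0.03799 = 2.009.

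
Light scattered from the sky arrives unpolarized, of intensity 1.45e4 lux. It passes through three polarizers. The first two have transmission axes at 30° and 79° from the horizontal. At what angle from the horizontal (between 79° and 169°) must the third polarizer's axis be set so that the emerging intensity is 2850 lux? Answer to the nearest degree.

θ ≈ 96°

Unpolarized light through the first polarizer → I₁ = ½ I₀, now polarized at 30°.
I₂ = I₁ cos²(79° − 30°) = 0.5 I₀ · cos²(49°) = 0.2152 I₀.
Target fraction: 2850 / 1.45e4 lux = 0.1966 of I₀.
Need I₃/I₀ = 0.1966, so cos²(θ − 79°) = 0.1966 / 0.2152 = 0.9133.
θ − 79° = arccos(√0.9133) = 17.1°, giving θ ≈ 79 + 17.1 = 96.1°.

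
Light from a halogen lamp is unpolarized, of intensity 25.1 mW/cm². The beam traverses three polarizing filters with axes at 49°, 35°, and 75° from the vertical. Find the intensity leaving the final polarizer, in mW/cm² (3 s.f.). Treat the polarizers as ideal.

Unpolarized light through the first polarizer → I₁ = 25.1 mW/cm²/2 = 12.55 mW/cm², polarized at 49°.
I₂ = I₁ · cos²(14°) = 12.55 · 0.9415 = 11.82 mW/cm².
I₃ = I₂ · cos²(40°) = 11.82 · 0.5868 = 6.934 mW/cm².

I ≈ 6.93 mW/cm²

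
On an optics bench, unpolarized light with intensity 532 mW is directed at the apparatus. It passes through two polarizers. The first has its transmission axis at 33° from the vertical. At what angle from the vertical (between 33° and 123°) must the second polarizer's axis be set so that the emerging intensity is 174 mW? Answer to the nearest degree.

θ ≈ 69°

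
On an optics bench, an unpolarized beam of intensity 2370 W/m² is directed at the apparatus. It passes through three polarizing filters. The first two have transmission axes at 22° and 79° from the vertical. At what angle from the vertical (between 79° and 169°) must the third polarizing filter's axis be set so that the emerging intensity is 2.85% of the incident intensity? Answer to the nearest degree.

Unpolarized light through the first polarizer → I₁ = ½ I₀, now polarized at 22°.
I₂ = I₁ cos²(79° − 22°) = 0.5 I₀ · cos²(57°) = 0.1483 I₀.
Need I₃/I₀ = 0.0285, so cos²(θ − 79°) = 0.0285 / 0.1483 = 0.1922.
θ − 79° = arccos(√0.1922) = 64.0°, giving θ ≈ 79 + 64.0 = 143.0°.

θ ≈ 143°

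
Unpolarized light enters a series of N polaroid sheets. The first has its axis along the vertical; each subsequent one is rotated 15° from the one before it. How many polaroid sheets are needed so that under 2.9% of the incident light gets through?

First polarizer halves the unpolarized light: factor 1/2.
Each further stage multiplies by cos²(15°) = 0.933.
After N polarizers: T = 0.5·0.933^(N−1). Require T < 0.029 ⇒ N−1 > ln(0.029/0.5)/ln(0.933) = 41.07, so N−1 ≥ 42 and N = 43.
Check: N=43 gives T = 0.02718 < 0.029; N=42 gives T = 0.02913.

N = 43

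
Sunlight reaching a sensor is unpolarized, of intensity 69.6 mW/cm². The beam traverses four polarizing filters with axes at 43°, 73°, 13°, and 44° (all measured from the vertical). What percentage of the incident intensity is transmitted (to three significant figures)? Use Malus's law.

≈ 6.89%

Unpolarized light through the first polarizer → I₁ = 69.6 mW/cm²/2 = 34.8 mW/cm², polarized at 43°.
I₂ = I₁ · cos²(30°) = 34.8 · 0.75 = 26.1 mW/cm².
I₃ = I₂ · cos²(60°) = 26.1 · 0.25 = 6.525 mW/cm².
I₄ = I₃ · cos²(31°) = 6.525 · 0.7347 = 4.794 mW/cm².
That is 6.888% of the incident intensity.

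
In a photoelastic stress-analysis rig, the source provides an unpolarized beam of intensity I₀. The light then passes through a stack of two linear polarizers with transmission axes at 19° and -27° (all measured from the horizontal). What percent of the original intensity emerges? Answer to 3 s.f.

Unpolarized light through the first polarizer → I₁ = ½ I₀, now polarized at 19°.
I₂ = I₁ cos²(-27° − 19°) = 0.5 I₀ · cos²(46°) = 0.2413 I₀.
That is 24.13% of the incident intensity.

≈ 24.1%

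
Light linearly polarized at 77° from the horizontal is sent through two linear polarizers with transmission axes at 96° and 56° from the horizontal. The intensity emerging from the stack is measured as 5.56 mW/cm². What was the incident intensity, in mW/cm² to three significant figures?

By Malus's law, I₁ = I₀ cos²(96° − 77°) = I₀ cos²(19°) = 0.894 I₀.
I₂ = I₁ cos²(56° − 96°) = 0.894 I₀ · cos²(40°) = 0.5246 I₀.
So 5.56 mW/cm² = 0.5246 I₀, giving I₀ = 5.56/0.5246 = 10.6 mW/cm².

I₀ ≈ 10.6 mW/cm²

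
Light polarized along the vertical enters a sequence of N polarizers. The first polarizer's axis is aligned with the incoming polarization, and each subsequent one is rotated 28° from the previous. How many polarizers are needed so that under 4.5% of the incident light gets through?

N = 14

First polarizer is aligned with the polarization: full transmission.
Each further stage multiplies by cos²(28°) = 0.7796.
After N polarizers: T = 0.7796^(N−1). Require T < 0.045 ⇒ N−1 > ln(0.045)/ln(0.7796) = 12.46, so N−1 ≥ 13 and N = 14.
Check: N=14 gives T = 0.03929 < 0.045; N=13 gives T = 0.0504.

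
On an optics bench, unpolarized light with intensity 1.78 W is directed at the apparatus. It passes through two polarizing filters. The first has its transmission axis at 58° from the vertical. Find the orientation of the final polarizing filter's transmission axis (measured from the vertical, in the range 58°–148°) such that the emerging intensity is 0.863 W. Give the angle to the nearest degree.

θ ≈ 68°

Unpolarized light through the first polarizer → I₁ = ½ I₀, now polarized at 58°.
Target fraction: 0.863 / 1.78 W = 0.4848 of I₀.
Need I₂/I₀ = 0.4848, so cos²(θ − 58°) = 0.4848 / 0.5 = 0.9697.
θ − 58° = arccos(√0.9697) = 10.0°, giving θ ≈ 58 + 10.0 = 68.0°.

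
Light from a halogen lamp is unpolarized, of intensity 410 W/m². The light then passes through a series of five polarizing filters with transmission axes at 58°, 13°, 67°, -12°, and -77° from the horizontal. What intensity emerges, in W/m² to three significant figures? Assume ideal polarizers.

I ≈ 0.230 W/m²

Unpolarized light through the first polarizer → I₁ = 410 W/m²/2 = 205 W/m², polarized at 58°.
I₂ = I₁ · cos²(45°) = 205 · 0.5 = 102.5 W/m².
I₃ = I₂ · cos²(54°) = 102.5 · 0.3455 = 35.41 W/m².
I₄ = I₃ · cos²(79°) = 35.41 · 0.03641 = 1.289 W/m².
I₅ = I₄ · cos²(65°) = 1.289 · 0.1786 = 0.2303 W/m².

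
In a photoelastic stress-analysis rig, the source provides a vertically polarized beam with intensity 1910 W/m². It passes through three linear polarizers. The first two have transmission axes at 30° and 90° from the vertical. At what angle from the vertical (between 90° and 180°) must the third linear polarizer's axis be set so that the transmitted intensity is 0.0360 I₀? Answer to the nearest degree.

θ ≈ 154°

By Malus's law, I₁ = I₀ cos²(30° − 0°) = I₀ cos²(30°) = 0.75 I₀.
I₂ = I₁ cos²(90° − 30°) = 0.75 I₀ · cos²(60°) = 0.1875 I₀.
Need I₃/I₀ = 0.036, so cos²(θ − 90°) = 0.036 / 0.1875 = 0.192.
θ − 90° = arccos(√0.192) = 64.0°, giving θ ≈ 90 + 64.0 = 154.0°.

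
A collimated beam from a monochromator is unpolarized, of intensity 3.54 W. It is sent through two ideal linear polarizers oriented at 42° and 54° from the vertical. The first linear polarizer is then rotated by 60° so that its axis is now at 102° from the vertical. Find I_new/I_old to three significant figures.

I_new/I_old ≈ 0.468

Before rotation:
Unpolarized light through the first polarizer → I₁ = ½ I₀, now polarized at 42°.
I₂ = I₁ cos²(54° − 42°) = 0.5 I₀ · cos²(12°) = 0.4784 I₀.
After rotation:
Unpolarized light through the first polarizer → I₁ = ½ I₀, now polarized at 102°.
I₂ = I₁ cos²(54° − 102°) = 0.5 I₀ · cos²(48°) = 0.2239 I₀.
Ratio = 0.2239 / 0.4784 = 0.468.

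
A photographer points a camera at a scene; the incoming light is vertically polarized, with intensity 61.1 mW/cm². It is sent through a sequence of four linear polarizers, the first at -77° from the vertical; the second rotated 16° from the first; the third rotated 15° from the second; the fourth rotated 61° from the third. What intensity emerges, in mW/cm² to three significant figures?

I₁ = 61.1 mW/cm² · cos²(77°) = 3.092 mW/cm².
I₂ = I₁ · cos²(16°) = 3.092 · 0.924 = 2.857 mW/cm².
I₃ = I₂ · cos²(15°) = 2.857 · 0.933 = 2.666 mW/cm².
I₄ = I₃ · cos²(61°) = 2.666 · 0.235 = 0.6265 mW/cm².

I ≈ 0.627 mW/cm²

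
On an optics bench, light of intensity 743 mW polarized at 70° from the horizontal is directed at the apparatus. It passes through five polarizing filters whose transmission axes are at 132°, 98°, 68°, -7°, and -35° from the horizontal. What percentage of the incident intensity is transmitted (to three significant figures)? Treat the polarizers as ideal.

≈ 0.593%

I₁ = 743 mW · cos²(62°) = 163.8 mW.
I₂ = I₁ · cos²(34°) = 163.8 · 0.6873 = 112.6 mW.
I₃ = I₂ · cos²(30°) = 112.6 · 0.75 = 84.41 mW.
I₄ = I₃ · cos²(75°) = 84.41 · 0.06699 = 5.655 mW.
I₅ = I₄ · cos²(28°) = 5.655 · 0.7796 = 4.408 mW.
That is 0.5933% of the incident intensity.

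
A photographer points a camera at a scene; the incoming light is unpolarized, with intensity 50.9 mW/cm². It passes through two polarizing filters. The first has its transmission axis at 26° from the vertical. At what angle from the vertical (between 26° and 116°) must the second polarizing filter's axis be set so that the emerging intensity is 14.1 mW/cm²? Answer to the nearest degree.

Unpolarized light through the first polarizer → I₁ = ½ I₀, now polarized at 26°.
Target fraction: 14.1 / 50.9 mW/cm² = 0.277 of I₀.
Need I₂/I₀ = 0.277, so cos²(θ − 26°) = 0.277 / 0.5 = 0.554.
θ − 26° = arccos(√0.554) = 41.9°, giving θ ≈ 26 + 41.9 = 67.9°.

θ ≈ 68°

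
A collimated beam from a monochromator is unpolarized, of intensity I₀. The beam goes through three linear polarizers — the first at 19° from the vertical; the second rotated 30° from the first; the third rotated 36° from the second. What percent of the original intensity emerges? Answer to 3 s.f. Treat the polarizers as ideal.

≈ 24.5%

Unpolarized light through the first polarizer → I₁ = ½ I₀, now polarized at 19°.
I₂ = I₁ cos²(30°) = 0.5 · 0.75 I₀ = 0.375 I₀.
I₃ = I₂ cos²(36°) = 0.375 · 0.6545 I₀ = 0.2454 I₀.
That is 24.54% of the incident intensity.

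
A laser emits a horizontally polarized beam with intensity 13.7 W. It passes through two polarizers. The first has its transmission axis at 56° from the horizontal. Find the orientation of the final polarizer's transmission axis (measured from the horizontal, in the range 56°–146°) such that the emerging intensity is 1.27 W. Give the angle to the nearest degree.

θ ≈ 113°

I₁ = I₀ cos²(56° − 0°) = I₀ cos²(56°) = 0.3127 I₀.
Target fraction: 1.27 / 13.7 W = 0.0927 of I₀.
Need I₂/I₀ = 0.0927, so cos²(θ − 56°) = 0.0927 / 0.3127 = 0.2965.
θ − 56° = arccos(√0.2965) = 57.0°, giving θ ≈ 56 + 57.0 = 113.0°.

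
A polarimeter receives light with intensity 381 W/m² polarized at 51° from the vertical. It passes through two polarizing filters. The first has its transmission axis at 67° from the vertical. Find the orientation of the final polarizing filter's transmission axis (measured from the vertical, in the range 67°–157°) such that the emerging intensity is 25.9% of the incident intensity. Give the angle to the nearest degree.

I₁ = I₀ cos²(67° − 51°) = I₀ cos²(16°) = 0.924 I₀.
Need I₂/I₀ = 0.259, so cos²(θ − 67°) = 0.259 / 0.924 = 0.2803.
θ − 67° = arccos(√0.2803) = 58.0°, giving θ ≈ 67 + 58.0 = 125.0°.

θ ≈ 125°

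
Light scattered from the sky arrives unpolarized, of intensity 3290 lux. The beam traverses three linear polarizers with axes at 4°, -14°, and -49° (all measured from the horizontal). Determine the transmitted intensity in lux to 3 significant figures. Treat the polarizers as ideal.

Unpolarized light through the first polarizer → I₁ = 3290 lux/2 = 1645 lux, polarized at 4°.
I₂ = I₁ · cos²(18°) = 1645 · 0.9045 = 1488 lux.
I₃ = I₂ · cos²(35°) = 1488 · 0.671 = 998.4 lux.

I ≈ 998 lux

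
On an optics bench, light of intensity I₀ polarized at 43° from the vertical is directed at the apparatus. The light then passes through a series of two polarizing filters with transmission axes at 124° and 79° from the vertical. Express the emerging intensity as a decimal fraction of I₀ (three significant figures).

≈ 0.0122 I₀

By Malus's law, I₁ = I₀ cos²(124° − 43°) = I₀ cos²(81°) = 0.02447 I₀.
I₂ = I₁ cos²(79° − 124°) = 0.02447 I₀ · cos²(45°) = 0.01224 I₀.
Transmitted fraction = 0.01224.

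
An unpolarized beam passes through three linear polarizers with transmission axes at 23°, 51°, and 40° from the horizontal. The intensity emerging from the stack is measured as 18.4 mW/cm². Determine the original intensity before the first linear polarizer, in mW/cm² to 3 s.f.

Unpolarized light through the first polarizer → I₁ = ½ I₀, now polarized at 23°.
I₂ = I₁ cos²(51° − 23°) = 0.5 I₀ · cos²(28°) = 0.3898 I₀.
I₃ = I₂ cos²(40° − 51°) = 0.3898 I₀ · cos²(11°) = 0.3756 I₀.
So 18.4 mW/cm² = 0.3756 I₀, giving I₀ = 18.4/0.3756 = 48.99 mW/cm².

I₀ ≈ 49.0 mW/cm²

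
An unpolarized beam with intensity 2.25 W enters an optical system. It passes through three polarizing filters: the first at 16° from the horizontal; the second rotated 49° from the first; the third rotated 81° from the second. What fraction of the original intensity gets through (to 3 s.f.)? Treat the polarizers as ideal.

I/I₀ ≈ 0.00527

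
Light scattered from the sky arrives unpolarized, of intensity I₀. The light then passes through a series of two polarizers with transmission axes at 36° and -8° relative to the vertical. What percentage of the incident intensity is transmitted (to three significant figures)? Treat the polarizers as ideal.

≈ 25.9%

Unpolarized light through the first polarizer → I₁ = ½ I₀, now polarized at 36°.
I₂ = I₁ cos²(-8° − 36°) = 0.5 I₀ · cos²(44°) = 0.2587 I₀.
That is 25.87% of the incident intensity.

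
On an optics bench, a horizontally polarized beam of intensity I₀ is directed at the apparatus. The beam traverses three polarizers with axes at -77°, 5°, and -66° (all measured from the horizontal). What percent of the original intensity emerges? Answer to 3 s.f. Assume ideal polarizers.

By Malus's law, I₁ = I₀ cos²(-77° − 0°) = I₀ cos²(77°) = 0.0506 I₀.
I₂ = I₁ cos²(5° + 77°) = 0.0506 I₀ · cos²(82°) = 0.0009801 I₀.
I₃ = I₂ cos²(-66° − 5°) = 0.0009801 I₀ · cos²(71°) = 0.0001039 I₀.
That is 0.01039% of the incident intensity.

≈ 0.0104%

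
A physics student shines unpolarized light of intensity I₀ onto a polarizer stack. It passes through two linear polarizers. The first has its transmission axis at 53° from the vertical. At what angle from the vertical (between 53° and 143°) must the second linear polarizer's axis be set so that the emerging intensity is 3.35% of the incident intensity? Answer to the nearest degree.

Unpolarized light through the first polarizer → I₁ = ½ I₀, now polarized at 53°.
Need I₂/I₀ = 0.0335, so cos²(θ − 53°) = 0.0335 / 0.5 = 0.067.
θ − 53° = arccos(√0.067) = 75.0°, giving θ ≈ 53 + 75.0 = 128.0°.

θ ≈ 128°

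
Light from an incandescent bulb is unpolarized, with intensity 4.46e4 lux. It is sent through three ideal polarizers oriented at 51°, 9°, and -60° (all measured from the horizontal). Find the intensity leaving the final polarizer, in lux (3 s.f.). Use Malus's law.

Unpolarized light through the first polarizer → I₁ = 4.46e4 lux/2 = 2.23e+04 lux, polarized at 51°.
I₂ = I₁ · cos²(42°) = 2.23e+04 · 0.5523 = 1.232e+04 lux.
I₃ = I₂ · cos²(69°) = 1.232e+04 · 0.1284 = 1582 lux.

I ≈ 1580 lux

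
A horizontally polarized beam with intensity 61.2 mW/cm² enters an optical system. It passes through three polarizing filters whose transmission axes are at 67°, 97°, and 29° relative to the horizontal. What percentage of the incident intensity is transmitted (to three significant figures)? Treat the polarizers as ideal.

≈ 1.61%

I₁ = 61.2 mW/cm² · cos²(67°) = 9.343 mW/cm².
I₂ = I₁ · cos²(30°) = 9.343 · 0.75 = 7.008 mW/cm².
I₃ = I₂ · cos²(68°) = 7.008 · 0.1403 = 0.9834 mW/cm².
That is 1.607% of the incident intensity.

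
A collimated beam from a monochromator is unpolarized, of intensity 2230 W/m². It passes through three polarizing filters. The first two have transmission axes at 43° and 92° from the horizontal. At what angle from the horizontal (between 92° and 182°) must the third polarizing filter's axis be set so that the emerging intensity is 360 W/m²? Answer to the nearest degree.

θ ≈ 122°

Unpolarized light through the first polarizer → I₁ = ½ I₀, now polarized at 43°.
I₂ = I₁ cos²(92° − 43°) = 0.5 I₀ · cos²(49°) = 0.2152 I₀.
Target fraction: 360 / 2230 W/m² = 0.1614 of I₀.
Need I₃/I₀ = 0.1614, so cos²(θ − 92°) = 0.1614 / 0.2152 = 0.7501.
θ − 92° = arccos(√0.7501) = 30.0°, giving θ ≈ 92 + 30.0 = 122.0°.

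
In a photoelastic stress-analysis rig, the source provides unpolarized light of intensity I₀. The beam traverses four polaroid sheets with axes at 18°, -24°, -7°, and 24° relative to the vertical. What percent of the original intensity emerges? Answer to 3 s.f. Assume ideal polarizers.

Unpolarized light through the first polarizer → I₁ = ½ I₀, now polarized at 18°.
I₂ = I₁ cos²(-24° − 18°) = 0.5 I₀ · cos²(42°) = 0.2761 I₀.
I₃ = I₂ cos²(-7° + 24°) = 0.2761 I₀ · cos²(17°) = 0.2525 I₀.
I₄ = I₃ cos²(24° + 7°) = 0.2525 I₀ · cos²(31°) = 0.1855 I₀.
That is 18.55% of the incident intensity.

≈ 18.6%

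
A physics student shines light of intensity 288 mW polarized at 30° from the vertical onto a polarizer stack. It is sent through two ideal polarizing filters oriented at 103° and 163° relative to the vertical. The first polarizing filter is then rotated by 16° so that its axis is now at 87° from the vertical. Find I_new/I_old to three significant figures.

I_new/I_old ≈ 0.812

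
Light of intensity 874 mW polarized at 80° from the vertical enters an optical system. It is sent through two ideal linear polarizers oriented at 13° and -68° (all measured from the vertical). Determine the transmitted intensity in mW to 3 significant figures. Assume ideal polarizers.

I ≈ 3.27 mW

I₁ = 874 mW · cos²(67°) = 133.4 mW.
I₂ = I₁ · cos²(81°) = 133.4 · 0.02447 = 3.265 mW.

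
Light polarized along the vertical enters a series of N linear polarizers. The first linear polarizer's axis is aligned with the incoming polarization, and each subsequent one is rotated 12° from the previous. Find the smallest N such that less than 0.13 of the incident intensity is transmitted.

First polarizer is aligned with the polarization: full transmission.
Each further stage multiplies by cos²(12°) = 0.9568.
After N polarizers: T = 0.9568^(N−1). Require T < 0.13 ⇒ N−1 > ln(0.13)/ln(0.9568) = 46.17, so N−1 ≥ 47 and N = 48.
Check: N=48 gives T = 0.1253 < 0.13; N=47 gives T = 0.131.

N = 48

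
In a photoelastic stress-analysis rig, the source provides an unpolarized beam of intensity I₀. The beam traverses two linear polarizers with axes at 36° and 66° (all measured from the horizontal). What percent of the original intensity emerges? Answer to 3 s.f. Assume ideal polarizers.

≈ 37.5%

Unpolarized light through the first polarizer → I₁ = ½ I₀, now polarized at 36°.
I₂ = I₁ cos²(66° − 36°) = 0.5 I₀ · cos²(30°) = 0.375 I₀.
That is 37.5% of the incident intensity.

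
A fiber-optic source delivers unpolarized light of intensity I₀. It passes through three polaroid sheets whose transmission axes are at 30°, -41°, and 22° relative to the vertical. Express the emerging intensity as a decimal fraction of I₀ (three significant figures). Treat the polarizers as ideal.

Unpolarized light through the first polarizer → I₁ = ½ I₀, now polarized at 30°.
I₂ = I₁ cos²(-41° − 30°) = 0.5 I₀ · cos²(71°) = 0.053 I₀.
I₃ = I₂ cos²(22° + 41°) = 0.053 I₀ · cos²(63°) = 0.01092 I₀.
Transmitted fraction = 0.01092.

≈ 0.0109 I₀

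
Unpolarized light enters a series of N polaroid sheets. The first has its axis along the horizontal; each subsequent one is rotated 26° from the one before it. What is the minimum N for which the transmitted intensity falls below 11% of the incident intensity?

N = 9

First polarizer halves the unpolarized light: factor 1/2.
Each further stage multiplies by cos²(26°) = 0.8078.
After N polarizers: T = 0.5·0.8078^(N−1). Require T < 0.11 ⇒ N−1 > ln(0.11/0.5)/ln(0.8078) = 7.10, so N−1 ≥ 8 and N = 9.
Check: N=9 gives T = 0.09068 < 0.11; N=8 gives T = 0.1123.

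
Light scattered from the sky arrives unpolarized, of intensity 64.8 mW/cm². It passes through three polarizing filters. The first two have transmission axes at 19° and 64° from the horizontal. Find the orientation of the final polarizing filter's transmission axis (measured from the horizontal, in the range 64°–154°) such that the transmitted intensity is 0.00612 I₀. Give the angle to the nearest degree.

Unpolarized light through the first polarizer → I₁ = ½ I₀, now polarized at 19°.
I₂ = I₁ cos²(64° − 19°) = 0.5 I₀ · cos²(45°) = 0.25 I₀.
Need I₃/I₀ = 0.00612, so cos²(θ − 64°) = 0.00612 / 0.25 = 0.02448.
θ − 64° = arccos(√0.02448) = 81.0°, giving θ ≈ 64 + 81.0 = 145.0°.

θ ≈ 145°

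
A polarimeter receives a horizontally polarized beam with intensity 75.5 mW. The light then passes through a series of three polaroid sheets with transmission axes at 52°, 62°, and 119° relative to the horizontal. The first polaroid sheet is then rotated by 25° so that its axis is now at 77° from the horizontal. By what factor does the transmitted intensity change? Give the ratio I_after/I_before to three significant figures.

Before rotation:
By Malus's law, I₁ = I₀ cos²(52° − 0°) = I₀ cos²(52°) = 0.379 I₀.
I₂ = I₁ cos²(62° − 52°) = 0.379 I₀ · cos²(10°) = 0.3676 I₀.
I₃ = I₂ cos²(119° − 62°) = 0.3676 I₀ · cos²(57°) = 0.109 I₀.
After rotation:
I₁ = I₀ cos²(77° − 0°) = I₀ cos²(77°) = 0.0506 I₀.
I₂ = I₁ cos²(62° − 77°) = 0.0506 I₀ · cos²(15°) = 0.04721 I₀.
I₃ = I₂ cos²(119° − 62°) = 0.04721 I₀ · cos²(57°) = 0.014 I₀.
Ratio = 0.014 / 0.109 = 0.1284.

I_new/I_old ≈ 0.128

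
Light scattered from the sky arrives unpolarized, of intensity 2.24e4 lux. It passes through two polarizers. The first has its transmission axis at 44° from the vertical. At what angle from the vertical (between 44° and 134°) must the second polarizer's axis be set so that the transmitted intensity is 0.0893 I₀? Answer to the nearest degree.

θ ≈ 109°

Unpolarized light through the first polarizer → I₁ = ½ I₀, now polarized at 44°.
Need I₂/I₀ = 0.0893, so cos²(θ − 44°) = 0.0893 / 0.5 = 0.1786.
θ − 44° = arccos(√0.1786) = 65.0°, giving θ ≈ 44 + 65.0 = 109.0°.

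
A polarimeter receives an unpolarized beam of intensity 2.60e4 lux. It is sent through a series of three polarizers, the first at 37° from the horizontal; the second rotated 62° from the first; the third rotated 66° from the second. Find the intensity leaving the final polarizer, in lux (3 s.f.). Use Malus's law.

I ≈ 474 lux

Unpolarized light through the first polarizer → I₁ = 2.60e4 lux/2 = 1.3e+04 lux, polarized at 37°.
I₂ = I₁ · cos²(62°) = 1.3e+04 · 0.2204 = 2865 lux.
I₃ = I₂ · cos²(66°) = 2865 · 0.1654 = 474 lux.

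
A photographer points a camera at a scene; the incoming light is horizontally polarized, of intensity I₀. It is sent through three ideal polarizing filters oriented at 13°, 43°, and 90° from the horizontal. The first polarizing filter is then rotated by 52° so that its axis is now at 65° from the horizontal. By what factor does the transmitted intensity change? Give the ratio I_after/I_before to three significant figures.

I_new/I_old ≈ 0.216

Before rotation:
I₁ = I₀ cos²(13° − 0°) = I₀ cos²(13°) = 0.9494 I₀.
I₂ = I₁ cos²(43° − 13°) = 0.9494 I₀ · cos²(30°) = 0.712 I₀.
I₃ = I₂ cos²(90° − 43°) = 0.712 I₀ · cos²(47°) = 0.3312 I₀.
After rotation:
I₁ = I₀ cos²(65° − 0°) = I₀ cos²(65°) = 0.1786 I₀.
I₂ = I₁ cos²(43° − 65°) = 0.1786 I₀ · cos²(22°) = 0.1535 I₀.
I₃ = I₂ cos²(90° − 43°) = 0.1535 I₀ · cos²(47°) = 0.07142 I₀.
Ratio = 0.07142 / 0.3312 = 0.2156.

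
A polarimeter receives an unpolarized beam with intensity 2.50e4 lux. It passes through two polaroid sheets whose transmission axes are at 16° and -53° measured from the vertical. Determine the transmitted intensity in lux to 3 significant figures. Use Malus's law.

I ≈ 1610 lux

Unpolarized light through the first polarizer → I₁ = 2.50e4 lux/2 = 1.25e+04 lux, polarized at 16°.
I₂ = I₁ · cos²(69°) = 1.25e+04 · 0.1284 = 1605 lux.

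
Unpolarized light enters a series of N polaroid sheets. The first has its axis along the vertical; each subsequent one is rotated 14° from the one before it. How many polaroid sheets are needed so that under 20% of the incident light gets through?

First polarizer halves the unpolarized light: factor 1/2.
Each further stage multiplies by cos²(14°) = 0.9415.
After N polarizers: T = 0.5·0.9415^(N−1). Require T < 0.20 ⇒ N−1 > ln(0.20/0.5)/ln(0.9415) = 15.19, so N−1 ≥ 16 and N = 17.
Check: N=17 gives T = 0.1905 < 0.20; N=16 gives T = 0.2023.

N = 17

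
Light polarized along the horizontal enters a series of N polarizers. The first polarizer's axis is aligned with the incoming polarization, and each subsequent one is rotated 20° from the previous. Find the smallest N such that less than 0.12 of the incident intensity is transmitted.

First polarizer is aligned with the polarization: full transmission.
Each further stage multiplies by cos²(20°) = 0.883.
After N polarizers: T = 0.883^(N−1). Require T < 0.12 ⇒ N−1 > ln(0.12)/ln(0.883) = 17.04, so N−1 ≥ 18 and N = 19.
Check: N=19 gives T = 0.1065 < 0.12; N=18 gives T = 0.1206.

N = 19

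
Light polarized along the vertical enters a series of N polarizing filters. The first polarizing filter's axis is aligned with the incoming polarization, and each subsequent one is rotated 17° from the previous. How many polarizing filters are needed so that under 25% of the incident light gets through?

N = 17

First polarizer is aligned with the polarization: full transmission.
Each further stage multiplies by cos²(17°) = 0.9145.
After N polarizers: T = 0.9145^(N−1). Require T < 0.25 ⇒ N−1 > ln(0.25)/ln(0.9145) = 15.51, so N−1 ≥ 16 and N = 17.
Check: N=17 gives T = 0.2394 < 0.25; N=16 gives T = 0.2618.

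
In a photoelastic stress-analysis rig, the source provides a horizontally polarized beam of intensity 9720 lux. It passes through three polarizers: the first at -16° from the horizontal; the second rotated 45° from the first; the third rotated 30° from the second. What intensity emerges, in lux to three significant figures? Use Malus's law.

By Malus's law, I₁ = 9720 lux · cos²(16°) = 8982 lux.
I₂ = I₁ · cos²(45°) = 8982 · 0.5 = 4491 lux.
I₃ = I₂ · cos²(30°) = 4491 · 0.75 = 3368 lux.

I ≈ 3370 lux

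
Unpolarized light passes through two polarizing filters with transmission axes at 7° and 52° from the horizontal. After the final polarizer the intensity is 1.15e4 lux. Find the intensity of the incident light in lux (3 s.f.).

I₀ ≈ 4.60e4 lux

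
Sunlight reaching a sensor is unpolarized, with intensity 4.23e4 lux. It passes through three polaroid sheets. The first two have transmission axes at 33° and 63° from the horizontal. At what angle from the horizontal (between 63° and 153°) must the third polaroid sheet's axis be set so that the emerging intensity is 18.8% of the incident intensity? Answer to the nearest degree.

θ ≈ 108°

Unpolarized light through the first polarizer → I₁ = ½ I₀, now polarized at 33°.
I₂ = I₁ cos²(63° − 33°) = 0.5 I₀ · cos²(30°) = 0.375 I₀.
Need I₃/I₀ = 0.188, so cos²(θ − 63°) = 0.188 / 0.375 = 0.5013.
θ − 63° = arccos(√0.5013) = 44.9°, giving θ ≈ 63 + 44.9 = 107.9°.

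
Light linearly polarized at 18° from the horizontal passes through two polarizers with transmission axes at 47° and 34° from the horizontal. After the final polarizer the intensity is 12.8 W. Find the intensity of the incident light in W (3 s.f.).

I₀ ≈ 17.6 W

I₁ = I₀ cos²(47° − 18°) = I₀ cos²(29°) = 0.765 I₀.
I₂ = I₁ cos²(34° − 47°) = 0.765 I₀ · cos²(13°) = 0.7263 I₀.
So 12.8 W = 0.7263 I₀, giving I₀ = 12.8/0.7263 = 17.62 W.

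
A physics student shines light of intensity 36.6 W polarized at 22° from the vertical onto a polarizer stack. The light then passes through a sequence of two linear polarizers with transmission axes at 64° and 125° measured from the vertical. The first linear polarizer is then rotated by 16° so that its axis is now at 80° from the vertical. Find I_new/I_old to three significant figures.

Before rotation:
I₁ = I₀ cos²(64° − 22°) = I₀ cos²(42°) = 0.5523 I₀.
I₂ = I₁ cos²(125° − 64°) = 0.5523 I₀ · cos²(61°) = 0.1298 I₀.
After rotation:
I₁ = I₀ cos²(80° − 22°) = I₀ cos²(58°) = 0.2808 I₀.
I₂ = I₁ cos²(125° − 80°) = 0.2808 I₀ · cos²(45°) = 0.1404 I₀.
Ratio = 0.1404 / 0.1298 = 1.082.

I_new/I_old ≈ 1.08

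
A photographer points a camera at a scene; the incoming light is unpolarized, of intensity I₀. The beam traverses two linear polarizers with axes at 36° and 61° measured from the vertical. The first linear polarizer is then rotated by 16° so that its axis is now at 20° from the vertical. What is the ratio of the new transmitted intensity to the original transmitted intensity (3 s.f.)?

Before rotation:
Unpolarized light through the first polarizer → I₁ = ½ I₀, now polarized at 36°.
I₂ = I₁ cos²(61° − 36°) = 0.5 I₀ · cos²(25°) = 0.4107 I₀.
After rotation:
Unpolarized light through the first polarizer → I₁ = ½ I₀, now polarized at 20°.
I₂ = I₁ cos²(61° − 20°) = 0.5 I₀ · cos²(41°) = 0.2848 I₀.
Ratio = 0.2848 / 0.4107 = 0.6934.

I_new/I_old ≈ 0.693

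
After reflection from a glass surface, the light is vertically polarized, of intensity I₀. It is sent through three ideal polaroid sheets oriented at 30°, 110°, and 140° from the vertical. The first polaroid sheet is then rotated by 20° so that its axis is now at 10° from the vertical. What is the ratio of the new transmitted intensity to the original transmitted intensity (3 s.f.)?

Before rotation:
I₁ = I₀ cos²(30° − 0°) = I₀ cos²(30°) = 0.75 I₀.
I₂ = I₁ cos²(110° − 30°) = 0.75 I₀ · cos²(80°) = 0.02262 I₀.
I₃ = I₂ cos²(140° − 110°) = 0.02262 I₀ · cos²(30°) = 0.01696 I₀.
After rotation:
I₁ = I₀ cos²(10° − 0°) = I₀ cos²(10°) = 0.9698 I₀.
Angle between axes 1 and 2: 80°. I₂ = 0.9698 I₀ · cos²(80°) = 0.02924 I₀.
I₃ = I₂ cos²(140° − 110°) = 0.02924 I₀ · cos²(30°) = 0.02193 I₀.
Ratio = 0.02193 / 0.01696 = 1.293.

I_new/I_old ≈ 1.29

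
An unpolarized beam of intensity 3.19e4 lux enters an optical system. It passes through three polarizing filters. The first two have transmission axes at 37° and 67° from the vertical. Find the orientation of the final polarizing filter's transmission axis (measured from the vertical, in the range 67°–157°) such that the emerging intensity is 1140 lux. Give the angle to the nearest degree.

θ ≈ 139°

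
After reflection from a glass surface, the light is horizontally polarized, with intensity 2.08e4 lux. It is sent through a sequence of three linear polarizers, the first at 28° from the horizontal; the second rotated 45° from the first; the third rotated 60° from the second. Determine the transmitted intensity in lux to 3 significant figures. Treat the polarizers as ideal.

I ≈ 2030 lux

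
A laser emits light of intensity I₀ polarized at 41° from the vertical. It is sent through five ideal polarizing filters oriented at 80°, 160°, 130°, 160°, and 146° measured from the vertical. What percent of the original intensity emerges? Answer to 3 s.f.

≈ 0.964%

I₁ = I₀ cos²(80° − 41°) = I₀ cos²(39°) = 0.604 I₀.
I₂ = I₁ cos²(160° − 80°) = 0.604 I₀ · cos²(80°) = 0.01821 I₀.
I₃ = I₂ cos²(130° − 160°) = 0.01821 I₀ · cos²(30°) = 0.01366 I₀.
I₄ = I₃ cos²(160° − 130°) = 0.01366 I₀ · cos²(30°) = 0.01024 I₀.
I₅ = I₄ cos²(146° − 160°) = 0.01024 I₀ · cos²(14°) = 0.009644 I₀.
That is 0.9644% of the incident intensity.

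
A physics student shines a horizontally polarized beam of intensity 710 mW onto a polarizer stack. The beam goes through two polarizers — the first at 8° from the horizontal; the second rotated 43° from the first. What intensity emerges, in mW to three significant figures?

I ≈ 372 mW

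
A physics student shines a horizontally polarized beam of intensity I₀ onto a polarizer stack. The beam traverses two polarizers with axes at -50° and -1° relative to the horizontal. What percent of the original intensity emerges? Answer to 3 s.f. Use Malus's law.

≈ 17.8%

By Malus's law, I₁ = I₀ cos²(-50° − 0°) = I₀ cos²(50°) = 0.4132 I₀.
I₂ = I₁ cos²(-1° + 50°) = 0.4132 I₀ · cos²(49°) = 0.1778 I₀.
That is 17.78% of the incident intensity.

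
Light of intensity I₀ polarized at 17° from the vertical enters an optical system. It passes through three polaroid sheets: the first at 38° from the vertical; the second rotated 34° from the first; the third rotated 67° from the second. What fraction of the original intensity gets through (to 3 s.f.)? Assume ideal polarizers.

By Malus's law, I₁ = I₀ cos²(38° − 17°) = I₀ cos²(21°) = 0.8716 I₀.
I₂ = I₁ cos²(34°) = 0.8716 · 0.6873 I₀ = 0.599 I₀.
I₃ = I₂ cos²(67°) = 0.599 · 0.1527 I₀ = 0.09146 I₀.
Transmitted fraction = 0.09146.

≈ 0.0915 I₀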